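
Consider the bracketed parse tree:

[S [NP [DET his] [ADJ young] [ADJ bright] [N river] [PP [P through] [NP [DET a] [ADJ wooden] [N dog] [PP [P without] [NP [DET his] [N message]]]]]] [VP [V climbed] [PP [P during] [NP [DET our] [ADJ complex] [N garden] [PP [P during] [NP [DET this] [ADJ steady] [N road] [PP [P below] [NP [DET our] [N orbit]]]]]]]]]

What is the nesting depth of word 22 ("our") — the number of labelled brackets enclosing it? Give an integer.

Counting open brackets not yet closed at "our": [S [VP [PP [NP [PP [NP [PP [NP [DET = 9.

9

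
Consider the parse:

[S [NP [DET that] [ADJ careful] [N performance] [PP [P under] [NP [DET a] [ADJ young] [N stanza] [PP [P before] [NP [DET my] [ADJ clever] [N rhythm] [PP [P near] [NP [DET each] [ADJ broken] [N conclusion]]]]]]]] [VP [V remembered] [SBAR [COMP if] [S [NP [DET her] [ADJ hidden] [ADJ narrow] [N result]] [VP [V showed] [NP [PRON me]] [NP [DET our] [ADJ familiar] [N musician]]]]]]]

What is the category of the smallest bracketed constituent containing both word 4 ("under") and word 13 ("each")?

Both words fall inside [PP under a young stanza before my clever rhythm near each broken conclusion] (words 4–15), and no smaller constituent contains them both. Label: PP.

PP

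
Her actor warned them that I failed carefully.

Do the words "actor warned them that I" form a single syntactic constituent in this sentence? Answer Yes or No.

"actor" belongs to the noun phrase "her actor" while "I" belongs to the verb phrase "warned them that I failed carefully"; a span that runs across that boundary is not a single phrase.

No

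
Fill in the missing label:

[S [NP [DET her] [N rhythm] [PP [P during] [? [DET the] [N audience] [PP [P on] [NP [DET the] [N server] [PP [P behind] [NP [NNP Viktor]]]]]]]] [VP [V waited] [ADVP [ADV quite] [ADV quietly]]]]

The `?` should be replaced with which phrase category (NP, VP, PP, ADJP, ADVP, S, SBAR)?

NP

Looking at what the `?` directly dominates — DET 'the', N 'audience', PP — this is a noun phrase (NP).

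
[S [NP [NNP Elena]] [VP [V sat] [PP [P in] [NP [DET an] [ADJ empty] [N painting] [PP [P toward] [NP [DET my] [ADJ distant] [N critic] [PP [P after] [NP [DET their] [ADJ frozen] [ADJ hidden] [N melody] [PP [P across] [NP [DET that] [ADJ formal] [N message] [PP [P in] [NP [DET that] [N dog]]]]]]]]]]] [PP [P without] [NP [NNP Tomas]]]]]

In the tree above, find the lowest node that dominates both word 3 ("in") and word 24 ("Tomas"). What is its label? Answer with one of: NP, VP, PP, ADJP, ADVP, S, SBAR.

VP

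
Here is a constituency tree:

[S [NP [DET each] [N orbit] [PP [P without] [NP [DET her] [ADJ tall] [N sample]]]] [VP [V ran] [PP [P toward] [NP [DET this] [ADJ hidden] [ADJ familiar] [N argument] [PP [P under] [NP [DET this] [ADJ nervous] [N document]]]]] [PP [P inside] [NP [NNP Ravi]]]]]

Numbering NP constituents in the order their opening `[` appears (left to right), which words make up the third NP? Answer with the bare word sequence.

this hidden familiar argument under this nervous document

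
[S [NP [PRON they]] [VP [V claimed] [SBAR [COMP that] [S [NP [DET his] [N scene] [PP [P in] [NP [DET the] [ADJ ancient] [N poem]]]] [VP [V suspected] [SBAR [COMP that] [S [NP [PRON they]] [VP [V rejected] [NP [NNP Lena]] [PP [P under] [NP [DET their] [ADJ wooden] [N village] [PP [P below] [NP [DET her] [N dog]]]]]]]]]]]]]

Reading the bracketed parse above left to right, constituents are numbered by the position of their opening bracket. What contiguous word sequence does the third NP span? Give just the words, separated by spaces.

In left-to-right order the NP constituents are "they"; "his scene in the ancient poem"; "the ancient poem"; "they"; "Lena"; "their wooden village below her dog"; "her dog". Number 3 is "the ancient poem".

the ancient poem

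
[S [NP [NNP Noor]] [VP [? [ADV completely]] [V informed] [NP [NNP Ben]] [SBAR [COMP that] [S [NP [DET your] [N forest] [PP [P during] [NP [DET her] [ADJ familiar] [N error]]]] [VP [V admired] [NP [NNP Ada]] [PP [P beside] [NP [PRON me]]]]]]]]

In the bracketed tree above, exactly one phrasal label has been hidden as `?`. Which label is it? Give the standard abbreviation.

ADVP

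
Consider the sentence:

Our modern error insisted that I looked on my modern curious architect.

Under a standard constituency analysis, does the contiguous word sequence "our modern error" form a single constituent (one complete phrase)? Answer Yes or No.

The sequence corresponds to a single NP node — the noun phrase "our modern error".

Yes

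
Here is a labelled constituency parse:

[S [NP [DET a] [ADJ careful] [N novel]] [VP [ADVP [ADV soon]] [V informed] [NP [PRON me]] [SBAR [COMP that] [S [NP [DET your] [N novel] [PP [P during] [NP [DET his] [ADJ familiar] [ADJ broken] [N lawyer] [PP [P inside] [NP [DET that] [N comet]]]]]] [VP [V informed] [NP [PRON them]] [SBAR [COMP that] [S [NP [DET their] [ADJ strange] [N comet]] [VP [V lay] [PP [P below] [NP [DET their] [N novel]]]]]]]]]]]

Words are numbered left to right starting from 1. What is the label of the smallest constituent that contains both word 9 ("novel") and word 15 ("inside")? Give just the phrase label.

Both words fall inside [NP your novel during his familiar broken lawyer inside that comet] (words 8–17), and no smaller constituent contains them both. Label: NP.

NP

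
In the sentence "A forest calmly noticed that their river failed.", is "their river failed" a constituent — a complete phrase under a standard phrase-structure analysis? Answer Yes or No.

These words form the whole clause headed by "failed", so yes — one constituent.

Yes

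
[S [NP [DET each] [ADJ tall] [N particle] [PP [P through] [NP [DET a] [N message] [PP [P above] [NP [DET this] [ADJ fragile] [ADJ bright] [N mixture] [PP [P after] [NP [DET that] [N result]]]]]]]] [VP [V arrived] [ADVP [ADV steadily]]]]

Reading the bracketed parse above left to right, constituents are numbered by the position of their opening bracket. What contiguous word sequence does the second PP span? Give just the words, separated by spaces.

In left-to-right order the PP constituents are "through a message above this fragile bright mixture after that result"; "above this fragile bright mixture after that result"; "after that result". Number 2 is "above this fragile bright mixture after that result".

above this fragile bright mixture after that result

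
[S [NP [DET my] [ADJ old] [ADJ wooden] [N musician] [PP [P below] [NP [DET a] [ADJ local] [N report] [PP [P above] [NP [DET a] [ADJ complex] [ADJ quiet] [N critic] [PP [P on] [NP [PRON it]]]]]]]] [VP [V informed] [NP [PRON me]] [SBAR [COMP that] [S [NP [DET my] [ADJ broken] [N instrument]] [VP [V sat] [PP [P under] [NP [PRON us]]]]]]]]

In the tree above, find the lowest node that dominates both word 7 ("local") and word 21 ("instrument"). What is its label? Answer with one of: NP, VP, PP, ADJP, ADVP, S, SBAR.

S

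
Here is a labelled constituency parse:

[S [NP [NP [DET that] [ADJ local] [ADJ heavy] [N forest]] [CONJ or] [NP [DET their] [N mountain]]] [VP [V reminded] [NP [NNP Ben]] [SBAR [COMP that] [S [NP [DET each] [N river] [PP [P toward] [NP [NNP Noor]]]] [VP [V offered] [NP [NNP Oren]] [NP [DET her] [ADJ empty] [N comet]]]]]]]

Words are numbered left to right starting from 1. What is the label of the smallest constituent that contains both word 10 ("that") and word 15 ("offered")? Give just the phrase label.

SBAR

The smallest bracket enclosing both words is [SBAR that each river toward Noor offered Oren her empty comet], so the label is SBAR.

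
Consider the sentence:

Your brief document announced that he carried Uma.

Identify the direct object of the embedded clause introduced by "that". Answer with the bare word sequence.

Uma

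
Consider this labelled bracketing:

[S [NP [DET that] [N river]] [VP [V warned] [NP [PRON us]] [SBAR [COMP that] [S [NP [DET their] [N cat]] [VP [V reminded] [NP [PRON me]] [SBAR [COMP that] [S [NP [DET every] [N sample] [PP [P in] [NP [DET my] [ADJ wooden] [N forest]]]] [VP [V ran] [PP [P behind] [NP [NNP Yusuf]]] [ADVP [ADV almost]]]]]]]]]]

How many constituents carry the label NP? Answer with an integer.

7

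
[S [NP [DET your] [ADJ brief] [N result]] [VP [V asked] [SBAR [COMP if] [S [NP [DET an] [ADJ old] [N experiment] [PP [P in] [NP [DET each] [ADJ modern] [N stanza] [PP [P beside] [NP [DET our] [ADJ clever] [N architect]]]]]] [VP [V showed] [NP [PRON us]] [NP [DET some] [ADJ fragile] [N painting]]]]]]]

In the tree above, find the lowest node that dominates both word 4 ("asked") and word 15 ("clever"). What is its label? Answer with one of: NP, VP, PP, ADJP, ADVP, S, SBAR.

Word 4 lies under S → VP → V; word 15 lies under S → VP → SBAR → S → NP → PP → NP → PP → NP → ADJ. The lowest shared node is the VP.

VP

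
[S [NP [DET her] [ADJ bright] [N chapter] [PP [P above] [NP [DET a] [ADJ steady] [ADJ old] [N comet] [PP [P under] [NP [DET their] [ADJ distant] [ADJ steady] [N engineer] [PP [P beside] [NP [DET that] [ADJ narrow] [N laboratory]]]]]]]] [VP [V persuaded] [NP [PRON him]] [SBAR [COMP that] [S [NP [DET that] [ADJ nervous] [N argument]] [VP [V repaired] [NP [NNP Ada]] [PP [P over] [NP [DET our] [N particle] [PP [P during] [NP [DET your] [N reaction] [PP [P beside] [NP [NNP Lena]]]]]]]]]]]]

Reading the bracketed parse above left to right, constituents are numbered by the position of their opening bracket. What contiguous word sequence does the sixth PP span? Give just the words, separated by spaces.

beside Lena

Opening `[PP` markers occur at word positions 4, 9, 14, 26, 29, 32; the sixth of these opens the constituent [PP beside Lena].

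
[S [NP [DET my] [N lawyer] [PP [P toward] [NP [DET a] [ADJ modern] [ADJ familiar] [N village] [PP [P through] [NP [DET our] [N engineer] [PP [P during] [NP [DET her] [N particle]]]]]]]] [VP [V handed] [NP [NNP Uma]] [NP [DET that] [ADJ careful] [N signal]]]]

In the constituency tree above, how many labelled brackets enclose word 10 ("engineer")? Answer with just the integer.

Counting open brackets not yet closed at "engineer": [S [NP [PP [NP [PP [NP [N = 7.

7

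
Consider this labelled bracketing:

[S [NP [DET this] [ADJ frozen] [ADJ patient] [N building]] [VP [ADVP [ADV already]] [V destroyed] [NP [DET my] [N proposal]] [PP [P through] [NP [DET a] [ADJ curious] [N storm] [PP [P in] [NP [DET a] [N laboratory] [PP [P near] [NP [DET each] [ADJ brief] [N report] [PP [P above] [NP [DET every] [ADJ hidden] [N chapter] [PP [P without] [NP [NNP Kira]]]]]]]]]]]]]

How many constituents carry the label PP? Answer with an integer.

5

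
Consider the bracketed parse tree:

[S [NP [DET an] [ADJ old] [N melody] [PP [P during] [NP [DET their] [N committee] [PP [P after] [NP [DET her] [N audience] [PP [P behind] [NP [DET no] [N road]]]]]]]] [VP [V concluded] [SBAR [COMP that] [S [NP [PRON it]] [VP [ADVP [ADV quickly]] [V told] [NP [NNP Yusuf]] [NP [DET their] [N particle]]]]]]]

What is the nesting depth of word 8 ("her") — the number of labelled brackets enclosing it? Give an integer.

7

Counting open brackets not yet closed at "her": [S [NP [PP [NP [PP [NP [DET = 7.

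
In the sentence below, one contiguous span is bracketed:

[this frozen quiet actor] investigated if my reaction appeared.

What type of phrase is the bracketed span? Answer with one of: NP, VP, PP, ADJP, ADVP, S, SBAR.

NP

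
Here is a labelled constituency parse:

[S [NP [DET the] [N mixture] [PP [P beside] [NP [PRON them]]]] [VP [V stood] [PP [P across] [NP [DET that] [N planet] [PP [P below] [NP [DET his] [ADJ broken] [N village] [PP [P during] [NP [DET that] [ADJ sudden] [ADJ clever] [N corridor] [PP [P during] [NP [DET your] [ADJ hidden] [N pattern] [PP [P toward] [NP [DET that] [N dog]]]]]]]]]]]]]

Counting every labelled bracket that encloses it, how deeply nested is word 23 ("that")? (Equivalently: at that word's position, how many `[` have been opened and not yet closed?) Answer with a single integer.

13

The word sits inside DET, which is inside NP, inside PP, inside NP, inside PP, inside NP, inside PP, inside NP, inside PP, inside NP, inside PP, inside VP, inside S — 13 brackets in all.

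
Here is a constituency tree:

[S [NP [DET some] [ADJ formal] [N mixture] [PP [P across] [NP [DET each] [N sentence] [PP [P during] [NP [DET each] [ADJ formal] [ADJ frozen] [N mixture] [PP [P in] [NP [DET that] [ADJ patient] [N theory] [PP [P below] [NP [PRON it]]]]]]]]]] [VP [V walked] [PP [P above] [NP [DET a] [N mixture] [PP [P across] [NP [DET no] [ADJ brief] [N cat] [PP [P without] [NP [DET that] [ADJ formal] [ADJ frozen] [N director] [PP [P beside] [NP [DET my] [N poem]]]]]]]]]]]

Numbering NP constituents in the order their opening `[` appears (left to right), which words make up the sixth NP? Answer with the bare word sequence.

a mixture across no brief cat without that formal frozen director beside my poem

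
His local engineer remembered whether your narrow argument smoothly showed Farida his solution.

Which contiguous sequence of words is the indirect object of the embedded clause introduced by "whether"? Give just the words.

Farida

The verb of the embedded clause introduced by "whether" is "showed"; its indirect object is the NP "Farida".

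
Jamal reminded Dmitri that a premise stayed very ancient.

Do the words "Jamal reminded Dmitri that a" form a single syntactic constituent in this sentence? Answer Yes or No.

No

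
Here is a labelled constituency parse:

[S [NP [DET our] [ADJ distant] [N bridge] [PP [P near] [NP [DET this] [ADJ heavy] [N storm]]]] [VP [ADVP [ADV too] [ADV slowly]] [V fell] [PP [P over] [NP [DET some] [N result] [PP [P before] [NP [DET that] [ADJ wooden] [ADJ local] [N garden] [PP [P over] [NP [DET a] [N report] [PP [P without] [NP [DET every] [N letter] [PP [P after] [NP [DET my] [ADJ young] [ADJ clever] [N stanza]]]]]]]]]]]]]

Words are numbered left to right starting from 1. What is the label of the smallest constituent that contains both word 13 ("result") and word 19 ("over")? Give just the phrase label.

The smallest bracket enclosing both words is [NP some result before that wooden local garden over a report without every letter after my young clever stanza], so the label is NP.

NP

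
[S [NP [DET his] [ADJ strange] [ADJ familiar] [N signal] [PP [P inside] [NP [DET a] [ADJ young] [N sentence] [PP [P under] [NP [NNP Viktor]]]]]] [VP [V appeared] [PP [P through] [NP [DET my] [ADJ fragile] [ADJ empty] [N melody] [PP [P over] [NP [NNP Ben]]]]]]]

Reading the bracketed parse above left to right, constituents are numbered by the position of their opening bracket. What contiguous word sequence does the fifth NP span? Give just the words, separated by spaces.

Ben

Opening `[NP` markers occur at word positions 1, 6, 10, 13, 18; the fifth of these opens the constituent [NP Ben].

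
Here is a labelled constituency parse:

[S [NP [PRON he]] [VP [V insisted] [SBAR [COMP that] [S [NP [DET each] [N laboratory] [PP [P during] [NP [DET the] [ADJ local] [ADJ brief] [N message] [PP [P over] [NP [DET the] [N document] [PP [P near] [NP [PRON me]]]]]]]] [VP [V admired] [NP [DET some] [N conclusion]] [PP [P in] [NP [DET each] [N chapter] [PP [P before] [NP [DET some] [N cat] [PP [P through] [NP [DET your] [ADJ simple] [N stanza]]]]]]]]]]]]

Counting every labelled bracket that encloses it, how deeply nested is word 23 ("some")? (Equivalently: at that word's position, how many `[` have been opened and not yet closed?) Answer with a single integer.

The word sits inside DET, which is inside NP, inside PP, inside NP, inside PP, inside VP, inside S, inside SBAR, inside VP, inside S — 10 brackets in all.

10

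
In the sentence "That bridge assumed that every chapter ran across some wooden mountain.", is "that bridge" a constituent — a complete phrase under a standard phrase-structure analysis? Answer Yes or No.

Yes

"that bridge" is exactly the noun phrase [NP that bridge], a complete constituent.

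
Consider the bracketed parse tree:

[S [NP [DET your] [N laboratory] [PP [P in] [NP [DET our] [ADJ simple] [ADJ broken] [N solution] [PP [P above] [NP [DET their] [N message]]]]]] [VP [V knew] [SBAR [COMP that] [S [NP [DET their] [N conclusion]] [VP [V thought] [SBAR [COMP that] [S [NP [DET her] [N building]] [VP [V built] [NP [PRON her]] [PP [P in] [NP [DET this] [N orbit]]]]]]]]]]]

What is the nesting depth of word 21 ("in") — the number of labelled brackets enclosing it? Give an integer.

Counting open brackets not yet closed at "in": [S [VP [SBAR [S [VP [SBAR [S [VP [PP [P = 10.

10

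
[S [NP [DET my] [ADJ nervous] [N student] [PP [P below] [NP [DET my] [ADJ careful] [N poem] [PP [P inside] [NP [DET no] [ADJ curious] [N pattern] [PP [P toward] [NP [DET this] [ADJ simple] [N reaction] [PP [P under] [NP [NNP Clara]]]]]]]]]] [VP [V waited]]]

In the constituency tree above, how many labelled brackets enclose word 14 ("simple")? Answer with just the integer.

The word sits inside ADJ, which is inside NP, inside PP, inside NP, inside PP, inside NP, inside PP, inside NP, inside S — 9 brackets in all.

9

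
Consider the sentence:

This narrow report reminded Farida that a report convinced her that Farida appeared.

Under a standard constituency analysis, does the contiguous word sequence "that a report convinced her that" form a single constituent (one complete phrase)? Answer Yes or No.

The smallest constituent containing the whole sequence is the subordinate clause [SBAR that a report convinced her that Farida appeared], but the sequence is only part of it — it straddles the boundary between complementizer "that" and clause "a report convinced her that Farida appeared".

No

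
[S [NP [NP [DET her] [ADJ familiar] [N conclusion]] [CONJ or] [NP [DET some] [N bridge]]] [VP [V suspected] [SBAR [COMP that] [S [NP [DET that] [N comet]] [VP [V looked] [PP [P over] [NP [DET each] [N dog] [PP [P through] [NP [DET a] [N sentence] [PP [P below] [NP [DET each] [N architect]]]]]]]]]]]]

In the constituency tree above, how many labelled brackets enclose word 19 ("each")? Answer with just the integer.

Path from the root down to the word: S → VP → SBAR → S → VP → PP → NP → PP → NP → PP → NP → DET. That is 12 enclosing brackets.

12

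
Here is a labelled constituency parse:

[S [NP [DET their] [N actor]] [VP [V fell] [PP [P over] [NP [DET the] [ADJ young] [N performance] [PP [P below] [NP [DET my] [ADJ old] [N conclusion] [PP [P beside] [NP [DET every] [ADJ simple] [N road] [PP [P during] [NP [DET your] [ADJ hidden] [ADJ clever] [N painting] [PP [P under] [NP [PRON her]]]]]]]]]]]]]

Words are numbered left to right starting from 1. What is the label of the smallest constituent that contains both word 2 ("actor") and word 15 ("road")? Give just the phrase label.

S

Word 2 lies under S → NP → N; word 15 lies under S → VP → PP → NP → PP → NP → PP → NP → N. The lowest shared node is the S.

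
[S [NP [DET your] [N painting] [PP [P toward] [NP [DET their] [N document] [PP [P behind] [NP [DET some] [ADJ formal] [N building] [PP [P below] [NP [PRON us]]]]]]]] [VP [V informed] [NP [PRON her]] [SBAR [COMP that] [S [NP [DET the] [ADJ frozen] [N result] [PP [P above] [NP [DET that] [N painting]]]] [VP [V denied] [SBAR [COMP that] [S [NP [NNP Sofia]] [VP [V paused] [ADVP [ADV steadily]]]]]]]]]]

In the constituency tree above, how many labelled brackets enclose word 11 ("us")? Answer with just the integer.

Counting open brackets not yet closed at "us": [S [NP [PP [NP [PP [NP [PP [NP [PRON = 9.

9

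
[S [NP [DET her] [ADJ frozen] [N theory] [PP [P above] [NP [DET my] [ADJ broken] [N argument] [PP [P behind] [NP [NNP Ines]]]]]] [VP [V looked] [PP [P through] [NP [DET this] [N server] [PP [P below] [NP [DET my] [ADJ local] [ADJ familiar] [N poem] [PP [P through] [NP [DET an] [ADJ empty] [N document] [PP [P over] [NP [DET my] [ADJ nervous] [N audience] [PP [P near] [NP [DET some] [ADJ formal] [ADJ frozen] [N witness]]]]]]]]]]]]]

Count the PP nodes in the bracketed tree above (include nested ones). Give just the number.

7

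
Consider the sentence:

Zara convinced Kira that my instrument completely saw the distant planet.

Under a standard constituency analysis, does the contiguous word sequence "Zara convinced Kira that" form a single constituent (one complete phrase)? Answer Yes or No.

No

The sequence begins inside the noun phrase "Zara" and ends inside the verb phrase "convinced Kira that my instrument completely saw the distant planet"; it crosses a phrase boundary, so no single node in the tree spans exactly those words.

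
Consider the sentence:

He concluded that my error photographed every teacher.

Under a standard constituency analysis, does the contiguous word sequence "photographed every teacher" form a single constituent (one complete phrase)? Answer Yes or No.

Yes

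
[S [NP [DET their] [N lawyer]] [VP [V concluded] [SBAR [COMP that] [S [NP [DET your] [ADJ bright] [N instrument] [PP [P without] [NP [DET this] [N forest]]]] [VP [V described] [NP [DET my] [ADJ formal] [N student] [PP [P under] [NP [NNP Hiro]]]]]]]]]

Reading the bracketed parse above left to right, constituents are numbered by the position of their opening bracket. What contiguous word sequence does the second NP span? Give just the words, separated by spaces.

your bright instrument without this forest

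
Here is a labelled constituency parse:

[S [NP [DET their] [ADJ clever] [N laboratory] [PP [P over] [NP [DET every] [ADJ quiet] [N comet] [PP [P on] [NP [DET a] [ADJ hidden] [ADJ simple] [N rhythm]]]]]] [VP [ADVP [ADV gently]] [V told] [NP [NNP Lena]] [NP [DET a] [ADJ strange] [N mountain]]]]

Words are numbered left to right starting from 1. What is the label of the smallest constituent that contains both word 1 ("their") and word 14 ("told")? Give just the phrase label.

Word 1 lies under S → NP → DET; word 14 lies under S → VP → V. The lowest shared node is the S.

S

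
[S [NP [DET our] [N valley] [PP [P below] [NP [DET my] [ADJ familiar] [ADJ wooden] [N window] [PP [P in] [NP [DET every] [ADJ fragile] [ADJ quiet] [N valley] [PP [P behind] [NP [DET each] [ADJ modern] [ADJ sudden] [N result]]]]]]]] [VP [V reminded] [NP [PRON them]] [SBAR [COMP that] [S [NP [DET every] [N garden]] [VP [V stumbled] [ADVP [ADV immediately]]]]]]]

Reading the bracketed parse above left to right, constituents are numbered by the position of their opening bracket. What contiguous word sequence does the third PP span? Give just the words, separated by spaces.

behind each modern sudden result

The PP opening brackets appear, in order, over: "below my familiar wooden window in every fragile quiet valley behind each modern sudden result"; "in every fragile quiet valley behind each modern sudden result"; "behind each modern sudden result". The third one spans "behind each modern sudden result".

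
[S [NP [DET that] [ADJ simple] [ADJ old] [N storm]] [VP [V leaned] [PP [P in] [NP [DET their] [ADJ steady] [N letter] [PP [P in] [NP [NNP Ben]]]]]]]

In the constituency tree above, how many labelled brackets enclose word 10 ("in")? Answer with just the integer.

6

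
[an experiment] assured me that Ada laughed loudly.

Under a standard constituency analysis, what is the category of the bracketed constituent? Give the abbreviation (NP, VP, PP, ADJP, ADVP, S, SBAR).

"experiment" is the head of the bracketed span, so the span is a noun phrase: NP.

NP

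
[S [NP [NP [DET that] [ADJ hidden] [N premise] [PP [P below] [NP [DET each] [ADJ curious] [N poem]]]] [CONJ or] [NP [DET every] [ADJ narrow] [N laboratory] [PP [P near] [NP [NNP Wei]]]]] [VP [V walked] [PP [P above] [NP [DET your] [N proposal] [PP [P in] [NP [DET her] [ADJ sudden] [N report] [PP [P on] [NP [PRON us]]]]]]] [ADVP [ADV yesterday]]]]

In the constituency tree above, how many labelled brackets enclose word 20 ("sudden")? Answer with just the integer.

Path from the root down to the word: S → VP → PP → NP → PP → NP → ADJ. That is 7 enclosing brackets.

7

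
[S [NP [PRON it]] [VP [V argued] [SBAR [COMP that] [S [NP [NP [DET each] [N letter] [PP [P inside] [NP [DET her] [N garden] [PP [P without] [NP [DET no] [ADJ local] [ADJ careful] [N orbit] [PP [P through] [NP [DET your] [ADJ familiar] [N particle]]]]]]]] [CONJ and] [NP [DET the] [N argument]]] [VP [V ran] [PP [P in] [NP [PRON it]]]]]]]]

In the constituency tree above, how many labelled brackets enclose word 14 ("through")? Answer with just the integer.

12

The word sits inside P, which is inside PP, inside NP, inside PP, inside NP, inside PP, inside NP, inside NP, inside S, inside SBAR, inside VP, inside S — 12 brackets in all.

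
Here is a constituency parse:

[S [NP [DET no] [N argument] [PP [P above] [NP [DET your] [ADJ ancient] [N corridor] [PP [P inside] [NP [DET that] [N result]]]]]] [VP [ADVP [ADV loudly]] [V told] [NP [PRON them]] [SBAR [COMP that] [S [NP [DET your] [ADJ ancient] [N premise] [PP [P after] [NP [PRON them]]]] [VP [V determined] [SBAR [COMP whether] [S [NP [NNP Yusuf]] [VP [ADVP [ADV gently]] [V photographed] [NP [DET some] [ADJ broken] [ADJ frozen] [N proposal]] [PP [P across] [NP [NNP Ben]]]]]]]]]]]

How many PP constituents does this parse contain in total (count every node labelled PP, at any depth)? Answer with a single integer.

Scanning left to right, an opening `[PP` appears at word positions 3, 7, 17, 28 — 4 in total.

4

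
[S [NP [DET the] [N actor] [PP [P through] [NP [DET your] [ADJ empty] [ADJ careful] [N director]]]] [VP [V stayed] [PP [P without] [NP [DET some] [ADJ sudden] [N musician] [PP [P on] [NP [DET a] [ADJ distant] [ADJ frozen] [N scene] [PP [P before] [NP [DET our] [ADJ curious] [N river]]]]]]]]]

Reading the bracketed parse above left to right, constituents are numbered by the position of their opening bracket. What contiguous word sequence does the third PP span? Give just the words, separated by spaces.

on a distant frozen scene before our curious river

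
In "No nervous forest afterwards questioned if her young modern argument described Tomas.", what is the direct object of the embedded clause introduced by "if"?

Tomas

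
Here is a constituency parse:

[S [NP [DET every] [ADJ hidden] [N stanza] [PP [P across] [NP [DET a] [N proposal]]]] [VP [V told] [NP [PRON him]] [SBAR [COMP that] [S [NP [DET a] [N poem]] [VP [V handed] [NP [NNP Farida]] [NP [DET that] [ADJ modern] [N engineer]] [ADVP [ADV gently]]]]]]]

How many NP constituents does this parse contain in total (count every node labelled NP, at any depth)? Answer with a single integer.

The NP constituents are: [NP every hidden stanza across a proposal]; [NP a proposal]; [NP him]; [NP a poem]; [NP Farida]; [NP that modern engineer]. Total: 6.

6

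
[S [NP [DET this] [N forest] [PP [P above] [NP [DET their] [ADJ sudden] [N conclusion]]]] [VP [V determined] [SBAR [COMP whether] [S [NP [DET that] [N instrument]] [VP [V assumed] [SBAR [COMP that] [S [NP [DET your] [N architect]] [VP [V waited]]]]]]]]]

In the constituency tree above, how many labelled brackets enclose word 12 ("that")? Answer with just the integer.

7

The word sits inside COMP, which is inside SBAR, inside VP, inside S, inside SBAR, inside VP, inside S — 7 brackets in all.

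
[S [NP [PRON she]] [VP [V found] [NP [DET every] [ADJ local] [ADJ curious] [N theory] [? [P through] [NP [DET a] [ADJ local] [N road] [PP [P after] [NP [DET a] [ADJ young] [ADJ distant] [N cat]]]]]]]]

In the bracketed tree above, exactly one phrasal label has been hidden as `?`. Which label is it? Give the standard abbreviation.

Looking at what the `?` directly dominates — P 'through', NP — this is a prepositional phrase (PP).

PP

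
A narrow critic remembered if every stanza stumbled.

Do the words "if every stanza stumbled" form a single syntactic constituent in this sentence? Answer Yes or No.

Yes

These words form the whole subordinate clause headed by "if", so yes — one constituent.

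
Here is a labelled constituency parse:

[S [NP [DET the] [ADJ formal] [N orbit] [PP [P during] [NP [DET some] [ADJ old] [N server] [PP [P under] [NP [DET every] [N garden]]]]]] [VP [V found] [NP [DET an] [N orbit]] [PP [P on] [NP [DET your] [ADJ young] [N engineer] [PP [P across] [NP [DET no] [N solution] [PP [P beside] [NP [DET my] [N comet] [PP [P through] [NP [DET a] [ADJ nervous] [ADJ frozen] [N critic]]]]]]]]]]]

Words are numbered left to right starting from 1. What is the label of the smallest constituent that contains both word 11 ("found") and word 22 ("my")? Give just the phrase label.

VP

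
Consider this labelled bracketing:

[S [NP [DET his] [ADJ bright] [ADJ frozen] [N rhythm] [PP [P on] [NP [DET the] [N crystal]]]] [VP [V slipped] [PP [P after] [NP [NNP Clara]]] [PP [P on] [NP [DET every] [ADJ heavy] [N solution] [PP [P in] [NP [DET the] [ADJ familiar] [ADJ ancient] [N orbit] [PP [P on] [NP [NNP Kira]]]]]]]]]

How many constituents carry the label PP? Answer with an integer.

5

Listing each PP by its span: [PP on the crystal]; [PP after Clara]; [PP on every heavy solution in the familiar ancient orbit on Kira]; [PP in the familiar ancient orbit on Kira]; [PP on Kira] — that makes 5.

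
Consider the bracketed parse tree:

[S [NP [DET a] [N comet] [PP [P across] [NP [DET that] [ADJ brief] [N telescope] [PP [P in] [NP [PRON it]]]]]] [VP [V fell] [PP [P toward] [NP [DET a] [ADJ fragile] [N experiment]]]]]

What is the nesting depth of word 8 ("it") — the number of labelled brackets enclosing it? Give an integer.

7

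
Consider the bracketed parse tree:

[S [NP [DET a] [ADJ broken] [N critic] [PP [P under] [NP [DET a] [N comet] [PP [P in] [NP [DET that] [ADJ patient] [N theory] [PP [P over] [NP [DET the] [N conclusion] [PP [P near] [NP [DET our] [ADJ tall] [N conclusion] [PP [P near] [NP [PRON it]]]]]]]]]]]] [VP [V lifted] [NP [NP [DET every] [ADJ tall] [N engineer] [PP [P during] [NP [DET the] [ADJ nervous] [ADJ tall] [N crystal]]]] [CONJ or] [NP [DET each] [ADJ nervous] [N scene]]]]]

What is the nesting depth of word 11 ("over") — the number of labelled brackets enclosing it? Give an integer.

Counting open brackets not yet closed at "over": [S [NP [PP [NP [PP [NP [PP [P = 8.

8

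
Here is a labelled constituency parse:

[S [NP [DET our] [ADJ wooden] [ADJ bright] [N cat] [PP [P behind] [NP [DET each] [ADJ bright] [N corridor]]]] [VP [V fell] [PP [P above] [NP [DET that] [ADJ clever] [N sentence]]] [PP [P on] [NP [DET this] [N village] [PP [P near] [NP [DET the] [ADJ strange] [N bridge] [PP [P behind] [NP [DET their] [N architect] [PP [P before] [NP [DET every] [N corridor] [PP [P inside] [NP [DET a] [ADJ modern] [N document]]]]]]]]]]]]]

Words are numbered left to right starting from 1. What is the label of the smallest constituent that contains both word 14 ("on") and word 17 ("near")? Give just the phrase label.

PP

The smallest bracket enclosing both words is [PP on this village near the strange bridge behind their architect before every corridor inside a modern document], so the label is PP.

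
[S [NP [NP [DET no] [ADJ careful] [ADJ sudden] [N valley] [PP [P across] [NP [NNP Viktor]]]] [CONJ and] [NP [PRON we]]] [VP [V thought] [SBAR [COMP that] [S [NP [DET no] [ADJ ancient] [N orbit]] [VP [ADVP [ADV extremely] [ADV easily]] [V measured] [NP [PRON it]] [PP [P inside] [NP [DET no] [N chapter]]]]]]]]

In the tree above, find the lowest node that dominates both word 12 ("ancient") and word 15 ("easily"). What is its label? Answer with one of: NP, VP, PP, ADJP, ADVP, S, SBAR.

S

The smallest bracket enclosing both words is [S no ancient orbit extremely easily measured it inside no chapter], so the label is S.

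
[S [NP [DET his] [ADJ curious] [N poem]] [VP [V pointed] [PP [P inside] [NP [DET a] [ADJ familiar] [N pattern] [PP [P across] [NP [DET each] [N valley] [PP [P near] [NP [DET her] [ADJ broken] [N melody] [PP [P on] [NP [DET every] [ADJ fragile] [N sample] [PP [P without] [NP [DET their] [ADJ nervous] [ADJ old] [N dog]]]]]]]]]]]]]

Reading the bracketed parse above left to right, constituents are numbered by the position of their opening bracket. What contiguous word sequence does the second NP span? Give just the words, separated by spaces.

Opening `[NP` markers occur at word positions 1, 6, 10, 13, 17, 21; the second of these opens the constituent [NP a familiar pattern across each valley near her broken melody on every fragile sample without their nervous old dog].

a familiar pattern across each valley near her broken melody on every fragile sample without their nervous old dog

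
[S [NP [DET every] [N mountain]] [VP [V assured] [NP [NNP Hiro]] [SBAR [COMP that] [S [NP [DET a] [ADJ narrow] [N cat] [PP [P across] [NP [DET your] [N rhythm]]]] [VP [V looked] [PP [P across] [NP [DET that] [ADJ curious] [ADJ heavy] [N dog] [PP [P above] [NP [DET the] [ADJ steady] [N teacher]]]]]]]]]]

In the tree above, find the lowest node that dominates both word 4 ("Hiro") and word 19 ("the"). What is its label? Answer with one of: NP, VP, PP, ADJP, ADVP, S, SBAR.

Word 4 lies under S → VP → NP → NNP; word 19 lies under S → VP → SBAR → S → VP → PP → NP → PP → NP → DET. The lowest shared node is the VP.

VP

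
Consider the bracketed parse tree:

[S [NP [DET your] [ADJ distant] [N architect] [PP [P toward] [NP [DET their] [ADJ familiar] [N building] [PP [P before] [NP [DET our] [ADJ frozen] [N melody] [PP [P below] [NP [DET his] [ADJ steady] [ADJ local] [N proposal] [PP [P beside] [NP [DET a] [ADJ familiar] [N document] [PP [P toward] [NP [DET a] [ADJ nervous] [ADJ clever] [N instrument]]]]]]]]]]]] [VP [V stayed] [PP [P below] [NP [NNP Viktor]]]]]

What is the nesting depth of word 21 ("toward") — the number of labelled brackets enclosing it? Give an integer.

12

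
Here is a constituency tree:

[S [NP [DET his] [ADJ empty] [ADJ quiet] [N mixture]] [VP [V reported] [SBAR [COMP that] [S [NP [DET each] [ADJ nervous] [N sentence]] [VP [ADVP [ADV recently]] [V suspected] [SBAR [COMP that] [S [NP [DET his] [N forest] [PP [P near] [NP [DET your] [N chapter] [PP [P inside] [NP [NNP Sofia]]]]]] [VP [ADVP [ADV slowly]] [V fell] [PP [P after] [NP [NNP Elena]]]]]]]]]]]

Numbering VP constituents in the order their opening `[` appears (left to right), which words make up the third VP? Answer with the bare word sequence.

slowly fell after Elena

In left-to-right order the VP constituents are "reported that each nervous sentence recently suspected that his forest near your chapter inside Sofia slowly fell after Elena"; "recently suspected that his forest near your chapter inside Sofia slowly fell after Elena"; "slowly fell after Elena". Number 3 is "slowly fell after Elena".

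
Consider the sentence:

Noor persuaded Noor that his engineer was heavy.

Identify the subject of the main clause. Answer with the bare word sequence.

Noor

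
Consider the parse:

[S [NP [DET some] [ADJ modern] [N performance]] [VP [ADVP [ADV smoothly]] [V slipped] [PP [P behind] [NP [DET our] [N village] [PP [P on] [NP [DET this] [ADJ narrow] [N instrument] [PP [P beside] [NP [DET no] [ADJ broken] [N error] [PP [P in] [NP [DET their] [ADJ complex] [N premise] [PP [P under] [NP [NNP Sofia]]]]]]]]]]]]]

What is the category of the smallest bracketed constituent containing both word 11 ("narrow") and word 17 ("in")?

NP

Word 11 lies under S → VP → PP → NP → PP → NP → ADJ; word 17 lies under S → VP → PP → NP → PP → NP → PP → NP → PP → P. The lowest shared node is the NP.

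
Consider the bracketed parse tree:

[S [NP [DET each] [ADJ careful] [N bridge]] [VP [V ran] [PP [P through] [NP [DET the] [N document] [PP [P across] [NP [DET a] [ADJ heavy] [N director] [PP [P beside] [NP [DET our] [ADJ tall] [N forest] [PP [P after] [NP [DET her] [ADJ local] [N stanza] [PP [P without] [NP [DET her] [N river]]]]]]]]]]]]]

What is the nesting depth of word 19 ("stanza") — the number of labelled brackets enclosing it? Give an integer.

The word sits inside N, which is inside NP, inside PP, inside NP, inside PP, inside NP, inside PP, inside NP, inside PP, inside VP, inside S — 11 brackets in all.

11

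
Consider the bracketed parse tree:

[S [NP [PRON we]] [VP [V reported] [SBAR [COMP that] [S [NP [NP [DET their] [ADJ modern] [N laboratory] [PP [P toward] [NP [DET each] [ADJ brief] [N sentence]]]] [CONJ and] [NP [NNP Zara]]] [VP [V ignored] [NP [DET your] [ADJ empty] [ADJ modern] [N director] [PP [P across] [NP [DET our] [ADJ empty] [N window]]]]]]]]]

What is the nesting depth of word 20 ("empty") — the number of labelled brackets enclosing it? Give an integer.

9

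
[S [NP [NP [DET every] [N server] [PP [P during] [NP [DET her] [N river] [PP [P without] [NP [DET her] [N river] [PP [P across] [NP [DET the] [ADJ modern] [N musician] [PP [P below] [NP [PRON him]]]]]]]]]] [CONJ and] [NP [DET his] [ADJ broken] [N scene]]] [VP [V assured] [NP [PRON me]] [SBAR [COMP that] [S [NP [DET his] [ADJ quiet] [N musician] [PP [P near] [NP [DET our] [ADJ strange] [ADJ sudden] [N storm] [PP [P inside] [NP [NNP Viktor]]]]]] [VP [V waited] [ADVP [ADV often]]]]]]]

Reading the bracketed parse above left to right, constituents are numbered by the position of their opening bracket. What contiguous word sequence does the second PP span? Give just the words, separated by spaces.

without her river across the modern musician below him

In left-to-right order the PP constituents are "during her river without her river across the modern musician below him"; "without her river across the modern musician below him"; "across the modern musician below him"; "below him"; "near our strange sudden storm inside Viktor"; "inside Viktor". Number 2 is "without her river across the modern musician below him".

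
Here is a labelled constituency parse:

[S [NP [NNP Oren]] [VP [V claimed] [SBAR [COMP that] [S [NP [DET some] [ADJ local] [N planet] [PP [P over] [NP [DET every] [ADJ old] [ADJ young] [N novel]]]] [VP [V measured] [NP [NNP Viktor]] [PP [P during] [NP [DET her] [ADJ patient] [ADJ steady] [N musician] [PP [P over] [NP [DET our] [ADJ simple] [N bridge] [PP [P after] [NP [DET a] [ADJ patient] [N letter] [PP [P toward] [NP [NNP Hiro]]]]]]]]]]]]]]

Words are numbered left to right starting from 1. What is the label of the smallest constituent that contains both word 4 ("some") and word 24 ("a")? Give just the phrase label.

Word 4 lies under S → VP → SBAR → S → NP → DET; word 24 lies under S → VP → SBAR → S → VP → PP → NP → PP → NP → PP → NP → DET. The lowest shared node is the S.

S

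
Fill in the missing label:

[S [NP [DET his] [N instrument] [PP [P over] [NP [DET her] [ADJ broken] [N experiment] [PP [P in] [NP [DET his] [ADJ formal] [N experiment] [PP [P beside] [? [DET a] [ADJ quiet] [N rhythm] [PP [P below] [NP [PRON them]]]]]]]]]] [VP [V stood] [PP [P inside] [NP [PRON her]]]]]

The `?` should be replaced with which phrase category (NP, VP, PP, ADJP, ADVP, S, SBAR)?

NP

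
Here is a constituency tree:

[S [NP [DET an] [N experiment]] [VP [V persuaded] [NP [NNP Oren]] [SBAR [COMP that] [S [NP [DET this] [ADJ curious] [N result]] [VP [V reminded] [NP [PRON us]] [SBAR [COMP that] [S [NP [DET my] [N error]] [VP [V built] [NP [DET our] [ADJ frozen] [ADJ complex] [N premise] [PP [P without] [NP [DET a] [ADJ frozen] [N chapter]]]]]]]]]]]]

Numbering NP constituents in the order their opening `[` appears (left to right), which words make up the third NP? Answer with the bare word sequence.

Opening `[NP` markers occur at word positions 1, 4, 6, 10, 12, 15, 20; the third of these opens the constituent [NP this curious result].

this curious result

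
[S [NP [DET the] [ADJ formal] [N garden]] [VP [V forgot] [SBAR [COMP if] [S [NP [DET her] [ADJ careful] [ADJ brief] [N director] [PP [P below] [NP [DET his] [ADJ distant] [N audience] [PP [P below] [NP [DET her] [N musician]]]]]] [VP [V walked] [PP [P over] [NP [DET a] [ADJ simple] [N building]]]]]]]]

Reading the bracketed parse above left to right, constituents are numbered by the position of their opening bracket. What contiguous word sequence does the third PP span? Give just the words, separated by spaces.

over a simple building

In left-to-right order the PP constituents are "below his distant audience below her musician"; "below her musician"; "over a simple building". Number 3 is "over a simple building".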